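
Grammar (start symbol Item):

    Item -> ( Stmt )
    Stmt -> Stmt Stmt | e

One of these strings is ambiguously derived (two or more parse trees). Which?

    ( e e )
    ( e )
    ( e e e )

( e e ): 1 tree
( e ): 1 tree
( e e e ): 2 trees

( e e e )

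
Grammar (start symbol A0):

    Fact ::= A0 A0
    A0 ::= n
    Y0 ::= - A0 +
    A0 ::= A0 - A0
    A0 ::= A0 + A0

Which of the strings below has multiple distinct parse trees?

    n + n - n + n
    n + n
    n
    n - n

n + n - n + n

n + n - n + n: 5 trees
n + n: 1 tree
n: 1 tree
n - n: 1 tree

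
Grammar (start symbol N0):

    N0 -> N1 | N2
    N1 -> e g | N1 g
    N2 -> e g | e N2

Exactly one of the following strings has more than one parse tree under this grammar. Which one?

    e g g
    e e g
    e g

e g

e g g: 1 tree
e e g: 1 tree
e g: 2 trees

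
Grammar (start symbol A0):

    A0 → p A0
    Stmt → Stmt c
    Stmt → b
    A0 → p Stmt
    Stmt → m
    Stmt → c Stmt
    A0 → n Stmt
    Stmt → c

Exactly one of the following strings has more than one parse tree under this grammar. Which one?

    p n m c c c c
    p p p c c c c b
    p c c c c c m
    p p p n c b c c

p n m c c c c: 1 tree
p p p c c c c b: 1 tree
p c c c c c m: 1 tree
p p p n c b c c: 3 trees

p p p n c b c c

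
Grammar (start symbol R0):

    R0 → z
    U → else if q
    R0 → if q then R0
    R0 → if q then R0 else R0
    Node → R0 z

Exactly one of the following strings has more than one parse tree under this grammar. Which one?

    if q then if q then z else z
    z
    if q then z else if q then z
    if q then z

if q then if q then z else z: 2 trees
z: 1 tree
if q then z else if q then z: 1 tree
if q then z: 1 tree

if q then if q then z else z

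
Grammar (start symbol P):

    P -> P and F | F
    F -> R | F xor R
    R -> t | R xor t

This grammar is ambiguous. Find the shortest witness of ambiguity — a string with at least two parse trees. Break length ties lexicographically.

length 1: no string has ≥2 trees
length 3: t xor t has 2 parse trees

Two derivations of t xor t:
  P ⇒ F ⇒ R ⇒ R xor t ⇒ t xor t
  P ⇒ F ⇒ F xor R ⇒ R xor R ⇒ t xor R ⇒ t xor t

t xor t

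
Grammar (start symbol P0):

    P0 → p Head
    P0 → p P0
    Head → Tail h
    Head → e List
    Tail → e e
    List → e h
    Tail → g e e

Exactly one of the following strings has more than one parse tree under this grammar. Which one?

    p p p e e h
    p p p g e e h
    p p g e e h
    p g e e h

p p p e e h: 2 trees
p p p g e e h: 1 tree
p p g e e h: 1 tree
p g e e h: 1 tree

p p p e e h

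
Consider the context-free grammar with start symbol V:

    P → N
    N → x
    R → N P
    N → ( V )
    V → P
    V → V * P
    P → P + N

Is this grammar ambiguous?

Unambiguous

Only V, P, N are reachable from V; ignoring the rest: The grammar is stratified — V handles '*' (left-recursive), P handles '+', N atoms. Each operator has a fixed associativity and precedence level, so every string has one parse.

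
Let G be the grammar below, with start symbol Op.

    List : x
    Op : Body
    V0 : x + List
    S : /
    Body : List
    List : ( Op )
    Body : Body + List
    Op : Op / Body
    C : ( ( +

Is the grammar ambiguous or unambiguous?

Unambiguous

(C, S, V0 are unreachable from Op, so their rules don't affect L(Op).) Op → Op / Body | Body  ;  Body → Body + List | List  — a left-associative chain with List at the bottom. Each string factors uniquely by precedence.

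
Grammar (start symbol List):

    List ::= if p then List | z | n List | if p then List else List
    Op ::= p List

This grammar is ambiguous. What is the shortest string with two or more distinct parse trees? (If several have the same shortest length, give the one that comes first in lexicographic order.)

if p then if p then z else z

length 1: no string has ≥2 trees
length 2: no string has ≥2 trees
length 3: no string has ≥2 trees
length 4: no string has ≥2 trees
length 5: no string has ≥2 trees
length 6: no string has ≥2 trees
length 7: no string has ≥2 trees
length 8: no string has ≥2 trees
length 9: if p then if p then z else z has 2 parse trees

Two derivations of if p then if p then z else z:
  List ⇒ if p then List ⇒ if p then if p then List else List ⇒ if p then if p then z else List ⇒ if p then if p then z else z
  List ⇒ if p then List else List ⇒ if p then if p then List else List ⇒ if p then if p then z else List ⇒ if p then if p then z else z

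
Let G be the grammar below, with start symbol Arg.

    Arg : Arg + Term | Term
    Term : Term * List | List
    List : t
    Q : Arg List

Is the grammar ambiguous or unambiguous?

Unambiguous

Only Arg, Term, List are reachable from Arg; ignoring the rest: Arg → Arg + Term | Term  ;  Term → Term * List | List  — a left-associative chain with List at the bottom. Each string factors uniquely by precedence.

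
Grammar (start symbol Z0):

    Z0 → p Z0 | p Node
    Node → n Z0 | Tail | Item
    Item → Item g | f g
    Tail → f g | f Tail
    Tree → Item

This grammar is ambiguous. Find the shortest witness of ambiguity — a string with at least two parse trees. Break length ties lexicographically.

p f g

length 3: p f g has 2 parse trees

Two derivations of p f g:
  Z0 ⇒ p Node ⇒ p Tail ⇒ p f g
  Z0 ⇒ p Node ⇒ p Item ⇒ p f g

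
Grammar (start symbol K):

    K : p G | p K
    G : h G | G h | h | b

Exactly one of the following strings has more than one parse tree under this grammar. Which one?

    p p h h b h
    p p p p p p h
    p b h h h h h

p p h h b h: 3 trees
p p p p p p h: 1 tree
p b h h h h h: 1 tree

p p h h b h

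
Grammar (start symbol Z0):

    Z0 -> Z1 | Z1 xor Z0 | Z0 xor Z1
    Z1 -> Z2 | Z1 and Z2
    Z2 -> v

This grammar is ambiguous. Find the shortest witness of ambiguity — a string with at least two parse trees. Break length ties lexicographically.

length 1: no string has ≥2 trees
length 3: v xor v has 2 parse trees

Two derivations of v xor v:
  Z0 ⇒ Z1 xor Z0 ⇒ Z2 xor Z0 ⇒ v xor Z0 ⇒ v xor Z1 ⇒ v xor Z2 ⇒ v xor v
  Z0 ⇒ Z0 xor Z1 ⇒ Z1 xor Z1 ⇒ Z2 xor Z1 ⇒ v xor Z1 ⇒ v xor Z2 ⇒ v xor v

v xor v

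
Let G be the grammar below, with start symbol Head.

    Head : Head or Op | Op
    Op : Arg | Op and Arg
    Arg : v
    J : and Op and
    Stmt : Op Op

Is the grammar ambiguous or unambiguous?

Unambiguous

(J, Stmt are unreachable from Head, so their rules don't affect L(Head).) The grammar is stratified — Head handles 'or' (left-recursive), Op handles 'and', Arg atoms. Each operator has a fixed associativity and precedence level, so every string has one parse.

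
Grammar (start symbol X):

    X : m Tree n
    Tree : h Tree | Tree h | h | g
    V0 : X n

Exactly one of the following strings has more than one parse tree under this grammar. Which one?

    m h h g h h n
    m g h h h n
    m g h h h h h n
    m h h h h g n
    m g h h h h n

m h h g h h n

m h h g h h n: 6 trees
m g h h h n: 1 tree
m g h h h h h n: 1 tree
m h h h h g n: 1 tree
m g h h h h n: 1 tree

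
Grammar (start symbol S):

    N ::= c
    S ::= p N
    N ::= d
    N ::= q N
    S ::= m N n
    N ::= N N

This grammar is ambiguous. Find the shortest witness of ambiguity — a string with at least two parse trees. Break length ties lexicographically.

p c c c

length 2: no string has ≥2 trees
length 3: no string has ≥2 trees
length 4: p c c c has 2 parse trees

Two derivations of p c c c:
  S ⇒ p N ⇒ p N N ⇒ p c N ⇒ p c N N ⇒ p c c N ⇒ p c c c
  S ⇒ p N ⇒ p N N ⇒ p N N N ⇒ p c N N ⇒ p c c N ⇒ p c c c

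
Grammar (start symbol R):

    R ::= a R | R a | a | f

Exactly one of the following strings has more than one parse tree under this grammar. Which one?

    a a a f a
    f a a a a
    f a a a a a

a a a f a

a a a f a: 4 trees
f a a a a: 1 tree
f a a a a a: 1 tree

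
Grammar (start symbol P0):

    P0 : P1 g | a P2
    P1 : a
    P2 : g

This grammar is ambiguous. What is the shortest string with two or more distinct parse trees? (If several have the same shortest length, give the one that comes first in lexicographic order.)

length 2: a g has 2 parse trees

Two derivations of a g:
  P0 ⇒ P1 g ⇒ a g
  P0 ⇒ a P2 ⇒ a g

a g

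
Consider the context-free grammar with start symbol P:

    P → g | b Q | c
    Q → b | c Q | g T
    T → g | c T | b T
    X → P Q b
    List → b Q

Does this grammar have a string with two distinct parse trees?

Unambiguous

Only P, Q, T are reachable from P; ignoring the rest: The reachable rules are right-linear with at most one rule per (nonterminal, next-terminal) pair. Each input token forces the next rule, so parsing is deterministic.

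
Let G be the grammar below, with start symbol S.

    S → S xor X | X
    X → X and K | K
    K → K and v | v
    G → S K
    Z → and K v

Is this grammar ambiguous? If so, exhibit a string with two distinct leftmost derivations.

Witness: v and v

Derivation 1: S ⇒ X ⇒ X and K ⇒ K and K ⇒ v and K ⇒ v and v
Derivation 2: S ⇒ X ⇒ K ⇒ K and v ⇒ v and v

Two distinct leftmost derivations for the same string.

Ambiguous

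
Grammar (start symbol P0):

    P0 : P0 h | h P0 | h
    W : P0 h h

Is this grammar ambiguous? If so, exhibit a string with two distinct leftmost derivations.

Witness: h h

Derivation 1: P0 ⇒ P0 h ⇒ h h
Derivation 2: P0 ⇒ h P0 ⇒ h h

Two distinct leftmost derivations for the same string.

Ambiguous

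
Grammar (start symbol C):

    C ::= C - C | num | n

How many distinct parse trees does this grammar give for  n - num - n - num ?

Parse trees for n - num - n - num:
  [C [C n] - [C [C num] - [C [C n] - [C num]]]]
  [C [C n] - [C [C [C num] - [C n]] - [C num]]]
  [C [C [C n] - [C num]] - [C [C n] - [C num]]]
  [C [C [C n] - [C [C num] - [C n]]] - [C num]]
  [C [C [C [C n] - [C num]] - [C n]] - [C num]]

5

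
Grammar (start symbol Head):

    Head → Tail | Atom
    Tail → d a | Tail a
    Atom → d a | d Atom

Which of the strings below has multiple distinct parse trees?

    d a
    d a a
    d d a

d a

d a: 2 trees
d a a: 1 tree
d d a: 1 tree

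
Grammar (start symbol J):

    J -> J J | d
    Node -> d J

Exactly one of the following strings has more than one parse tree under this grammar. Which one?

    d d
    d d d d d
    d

d d d d d

d d: 1 tree
d d d d d: 14 trees
d: 1 tree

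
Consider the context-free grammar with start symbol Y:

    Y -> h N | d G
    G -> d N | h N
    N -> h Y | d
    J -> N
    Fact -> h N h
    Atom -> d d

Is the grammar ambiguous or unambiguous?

Unambiguous

Only Y, G, N are reachable from Y; ignoring the rest: The reachable rules are right-linear with at most one rule per (nonterminal, next-terminal) pair. Each input token forces the next rule, so parsing is deterministic.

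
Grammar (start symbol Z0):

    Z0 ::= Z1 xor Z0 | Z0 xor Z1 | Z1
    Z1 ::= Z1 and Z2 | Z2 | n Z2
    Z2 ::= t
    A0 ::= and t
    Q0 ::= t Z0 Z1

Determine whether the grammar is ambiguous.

Witness: t xor t

Derivation 1: Z0 ⇒ Z1 xor Z0 ⇒ Z2 xor Z0 ⇒ t xor Z0 ⇒ t xor Z1 ⇒ t xor Z2 ⇒ t xor t
Derivation 2: Z0 ⇒ Z0 xor Z1 ⇒ Z1 xor Z1 ⇒ Z2 xor Z1 ⇒ t xor Z1 ⇒ t xor Z2 ⇒ t xor t

Two distinct leftmost derivations for the same string.

Ambiguous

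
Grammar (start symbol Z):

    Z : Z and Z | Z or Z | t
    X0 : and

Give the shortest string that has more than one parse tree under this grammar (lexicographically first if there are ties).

t and t and t

length 1: no string has ≥2 trees
length 3: no string has ≥2 trees
length 5: t and t and t has 2 parse trees

Two derivations of t and t and t:
  Z ⇒ Z and Z ⇒ Z and Z and Z ⇒ t and Z and Z ⇒ t and t and Z ⇒ t and t and t
  Z ⇒ Z and Z ⇒ t and Z ⇒ t and Z and Z ⇒ t and t and Z ⇒ t and t and t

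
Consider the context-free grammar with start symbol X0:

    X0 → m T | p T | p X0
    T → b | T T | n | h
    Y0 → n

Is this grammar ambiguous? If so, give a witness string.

Ambiguous

Witness: m b b b

Derivation 1: X0 ⇒ m T ⇒ m T T ⇒ m b T ⇒ m b T T ⇒ m b b T ⇒ m b b b
Derivation 2: X0 ⇒ m T ⇒ m T T ⇒ m T T T ⇒ m b T T ⇒ m b b T ⇒ m b b b

Two distinct leftmost derivations for the same string.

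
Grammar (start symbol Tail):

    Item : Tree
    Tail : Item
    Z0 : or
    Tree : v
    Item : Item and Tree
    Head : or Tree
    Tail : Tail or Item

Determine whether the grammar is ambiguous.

Unambiguous

Only Tail, Item, Tree are reachable from Tail; ignoring the rest: Tail → Tail or Item | Item  ;  Item → Item and Tree | Tree  — a left-associative chain with Tree at the bottom. Each string factors uniquely by precedence.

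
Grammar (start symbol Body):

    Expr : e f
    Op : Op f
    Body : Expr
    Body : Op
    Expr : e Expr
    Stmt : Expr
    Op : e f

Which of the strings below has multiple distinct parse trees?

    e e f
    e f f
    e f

e f

e e f: 1 tree
e f f: 1 tree
e f: 2 trees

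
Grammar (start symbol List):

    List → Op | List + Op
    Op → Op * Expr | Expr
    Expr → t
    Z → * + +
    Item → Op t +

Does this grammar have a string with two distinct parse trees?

(Z, Item are unreachable from List, so their rules don't affect L(List).) The grammar is stratified — List handles '+' (left-recursive), Op handles '*', Expr atoms. Each operator has a fixed associativity and precedence level, so every string has one parse.

Unambiguous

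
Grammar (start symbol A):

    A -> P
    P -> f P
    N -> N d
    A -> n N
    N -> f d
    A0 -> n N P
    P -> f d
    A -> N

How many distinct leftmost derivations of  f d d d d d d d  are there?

Parse trees for f d d d d d d d:
  [A [N [N [N [N [N [N [N f d] d] d] d] d] d] d]]

1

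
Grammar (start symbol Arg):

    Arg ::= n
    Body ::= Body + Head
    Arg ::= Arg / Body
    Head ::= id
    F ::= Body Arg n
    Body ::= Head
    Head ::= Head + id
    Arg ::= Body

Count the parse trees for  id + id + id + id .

8

Parse trees for id + id + id + id:
  [Arg [Body [Body [Head id]] + [Head [Head [Head id] + id] + id]]]
  [Arg [Body [Body [Body [Head id]] + [Head id]] + [Head [Head id] + id]]]
  [Arg [Body [Body [Head [Head id] + id]] + [Head [Head id] + id]]]
  [Arg [Body [Body [Body [Head id]] + [Head [Head id] + id]] + [Head id]]]
  [Arg [Body [Body [Body [Body [Head id]] + [Head id]] + [Head id]] + [Head id]]]
  [Arg [Body [Body [Body [Head [Head id] + id]] + [Head id]] + [Head id]]]
  [Arg [Body [Body [Head [Head [Head id] + id] + id]] + [Head id]]]
  [Arg [Body [Head [Head [Head [Head id] + id] + id] + id]]]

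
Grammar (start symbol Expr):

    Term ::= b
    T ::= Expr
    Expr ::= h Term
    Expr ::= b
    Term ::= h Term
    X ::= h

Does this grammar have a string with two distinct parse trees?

Unambiguous

(X, T are unreachable from Expr, so their rules don't affect L(Expr).) The reachable rules are right-linear with at most one rule per (nonterminal, next-terminal) pair. Each input token forces the next rule, so parsing is deterministic.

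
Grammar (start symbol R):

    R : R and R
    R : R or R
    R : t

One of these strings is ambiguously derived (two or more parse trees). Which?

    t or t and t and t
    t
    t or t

t or t and t and t

t or t and t and t: 5 trees
t: 1 tree
t or t: 1 tree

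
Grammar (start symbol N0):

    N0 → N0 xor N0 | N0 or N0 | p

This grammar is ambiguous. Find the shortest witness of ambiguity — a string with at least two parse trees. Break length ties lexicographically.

length 1: no string has ≥2 trees
length 3: no string has ≥2 trees
length 5: p or p or p has 2 parse trees

Two derivations of p or p or p:
  N0 ⇒ N0 or N0 ⇒ N0 or N0 or N0 ⇒ p or N0 or N0 ⇒ p or p or N0 ⇒ p or p or p
  N0 ⇒ N0 or N0 ⇒ p or N0 ⇒ p or N0 or N0 ⇒ p or p or N0 ⇒ p or p or p

p or p or p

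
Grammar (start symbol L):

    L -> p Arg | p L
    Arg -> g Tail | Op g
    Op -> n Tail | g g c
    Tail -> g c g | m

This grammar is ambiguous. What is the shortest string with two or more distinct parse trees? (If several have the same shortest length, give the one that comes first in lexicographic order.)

p g g c g

length 3: no string has ≥2 trees
length 4: no string has ≥2 trees
length 5: p g g c g has 2 parse trees

Two derivations of p g g c g:
  L ⇒ p Arg ⇒ p g Tail ⇒ p g g c g
  L ⇒ p Arg ⇒ p Op g ⇒ p g g c g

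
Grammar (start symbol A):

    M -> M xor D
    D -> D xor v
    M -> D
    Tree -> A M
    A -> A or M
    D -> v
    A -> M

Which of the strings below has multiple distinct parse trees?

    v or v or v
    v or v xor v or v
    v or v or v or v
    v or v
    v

v or v or v: 1 tree
v or v xor v or v: 2 trees
v or v or v or v: 1 tree
v or v: 1 tree
v: 1 tree

v or v xor v or v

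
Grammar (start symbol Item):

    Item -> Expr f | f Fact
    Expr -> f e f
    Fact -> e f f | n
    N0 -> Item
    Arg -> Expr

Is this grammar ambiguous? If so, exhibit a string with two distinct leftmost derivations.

Witness: f e f f

Derivation 1: Item ⇒ Expr f ⇒ f e f f
Derivation 2: Item ⇒ f Fact ⇒ f e f f

Two distinct leftmost derivations for the same string.

Ambiguous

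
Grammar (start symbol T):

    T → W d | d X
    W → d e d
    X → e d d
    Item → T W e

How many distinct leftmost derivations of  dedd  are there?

Parse trees for dedd:
  [T [W d e d] d]
  [T d [X e d d]]

2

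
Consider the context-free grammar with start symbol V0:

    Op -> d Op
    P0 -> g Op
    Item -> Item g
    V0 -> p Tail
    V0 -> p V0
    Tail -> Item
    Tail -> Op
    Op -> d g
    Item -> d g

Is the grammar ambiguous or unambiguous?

Ambiguous

Witness: p d g

Derivation 1: V0 ⇒ p Tail ⇒ p Item ⇒ p d g
Derivation 2: V0 ⇒ p Tail ⇒ p Op ⇒ p d g

Two distinct leftmost derivations for the same string.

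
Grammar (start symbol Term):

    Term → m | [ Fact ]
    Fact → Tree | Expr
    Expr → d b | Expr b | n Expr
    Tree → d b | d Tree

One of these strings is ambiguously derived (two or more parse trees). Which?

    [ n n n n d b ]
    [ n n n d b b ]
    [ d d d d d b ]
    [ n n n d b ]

[ n n n n d b ]: 1 tree
[ n n n d b b ]: 4 trees
[ d d d d d b ]: 1 tree
[ n n n d b ]: 1 tree

[ n n n d b b ]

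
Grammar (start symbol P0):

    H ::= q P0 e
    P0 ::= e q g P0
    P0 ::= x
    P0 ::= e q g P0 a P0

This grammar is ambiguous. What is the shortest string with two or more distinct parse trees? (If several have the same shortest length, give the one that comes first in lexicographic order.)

length 1: no string has ≥2 trees
length 4: no string has ≥2 trees
length 6: no string has ≥2 trees
length 7: no string has ≥2 trees
length 9: e q g e q g x a x has 2 parse trees

Two derivations of e q g e q g x a x:
  P0 ⇒ e q g P0 ⇒ e q g e q g P0 a P0 ⇒ e q g e q g x a P0 ⇒ e q g e q g x a x
  P0 ⇒ e q g P0 a P0 ⇒ e q g e q g P0 a P0 ⇒ e q g e q g x a P0 ⇒ e q g e q g x a x

e q g e q g x a x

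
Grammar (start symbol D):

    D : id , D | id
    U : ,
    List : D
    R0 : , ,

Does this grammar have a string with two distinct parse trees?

Only D is reachable from D; ignoring the rest: Right-recursive list with a separator: after each atom, whether the separator follows determines the rule. One parse per string.

Unambiguous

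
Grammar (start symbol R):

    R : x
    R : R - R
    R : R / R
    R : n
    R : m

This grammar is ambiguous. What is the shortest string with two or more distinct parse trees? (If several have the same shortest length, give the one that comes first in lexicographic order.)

length 1: no string has ≥2 trees
length 3: no string has ≥2 trees
length 5: m - m - m has 2 parse trees

Two derivations of m - m - m:
  R ⇒ R - R ⇒ R - R - R ⇒ m - R - R ⇒ m - m - R ⇒ m - m - m
  R ⇒ R - R ⇒ m - R ⇒ m - R - R ⇒ m - m - R ⇒ m - m - m

m - m - m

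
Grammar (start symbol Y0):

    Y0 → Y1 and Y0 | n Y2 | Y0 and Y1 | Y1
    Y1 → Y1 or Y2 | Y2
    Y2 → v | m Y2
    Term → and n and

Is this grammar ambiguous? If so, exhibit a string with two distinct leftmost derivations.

Ambiguous

Witness: v and v

Derivation 1: Y0 ⇒ Y1 and Y0 ⇒ Y2 and Y0 ⇒ v and Y0 ⇒ v and Y1 ⇒ v and Y2 ⇒ v and v
Derivation 2: Y0 ⇒ Y0 and Y1 ⇒ Y1 and Y1 ⇒ Y2 and Y1 ⇒ v and Y1 ⇒ v and Y2 ⇒ v and v

Two distinct leftmost derivations for the same string.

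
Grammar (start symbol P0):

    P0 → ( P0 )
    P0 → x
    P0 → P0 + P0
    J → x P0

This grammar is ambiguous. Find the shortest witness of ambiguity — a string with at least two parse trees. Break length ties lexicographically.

length 1: no string has ≥2 trees
length 3: no string has ≥2 trees
length 5: x + x + x has 2 parse trees

Two derivations of x + x + x:
  P0 ⇒ P0 + P0 ⇒ x + P0 ⇒ x + P0 + P0 ⇒ x + x + P0 ⇒ x + x + x
  P0 ⇒ P0 + P0 ⇒ P0 + P0 + P0 ⇒ x + P0 + P0 ⇒ x + x + P0 ⇒ x + x + x

x + x + x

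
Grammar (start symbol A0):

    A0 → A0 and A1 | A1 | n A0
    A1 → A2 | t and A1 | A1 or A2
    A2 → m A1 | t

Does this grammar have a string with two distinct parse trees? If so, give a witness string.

Witness: t and t

Derivation 1: A0 ⇒ A0 and A1 ⇒ A1 and A1 ⇒ A2 and A1 ⇒ t and A1 ⇒ t and A2 ⇒ t and t
Derivation 2: A0 ⇒ A1 ⇒ t and A1 ⇒ t and A2 ⇒ t and t

Two distinct leftmost derivations for the same string.

Ambiguous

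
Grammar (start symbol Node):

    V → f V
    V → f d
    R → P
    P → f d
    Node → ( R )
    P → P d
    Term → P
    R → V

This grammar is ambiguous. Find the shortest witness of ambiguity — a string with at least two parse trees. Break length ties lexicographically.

length 4: ( f d ) has 2 parse trees

Two derivations of ( f d ):
  Node ⇒ ( R ) ⇒ ( P ) ⇒ ( f d )
  Node ⇒ ( R ) ⇒ ( V ) ⇒ ( f d )

( f d )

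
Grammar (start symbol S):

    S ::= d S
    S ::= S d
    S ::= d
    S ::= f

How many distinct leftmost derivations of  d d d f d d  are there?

10

Parse trees for d d d f d d (showing first 6 of 10):
  [S d [S d [S d [S [S [S f] d] d]]]]
  [S d [S d [S [S d [S [S f] d]] d]]]
  [S d [S d [S [S [S d [S f]] d] d]]]
  [S d [S [S d [S d [S [S f] d]]] d]]
  [S d [S [S d [S [S d [S f]] d]] d]]
  [S d [S [S [S d [S d [S f]]] d] d]]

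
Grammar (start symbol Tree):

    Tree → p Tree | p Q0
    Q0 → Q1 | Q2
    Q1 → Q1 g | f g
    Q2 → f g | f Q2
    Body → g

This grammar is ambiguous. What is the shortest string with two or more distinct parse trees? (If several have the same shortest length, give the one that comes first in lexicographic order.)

length 3: p f g has 2 parse trees

Two derivations of p f g:
  Tree ⇒ p Q0 ⇒ p Q1 ⇒ p f g
  Tree ⇒ p Q0 ⇒ p Q2 ⇒ p f g

p f g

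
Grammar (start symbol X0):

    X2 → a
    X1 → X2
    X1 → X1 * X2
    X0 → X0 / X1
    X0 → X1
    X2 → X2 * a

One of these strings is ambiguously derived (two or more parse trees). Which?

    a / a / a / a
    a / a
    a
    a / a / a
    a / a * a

a / a / a / a: 1 tree
a / a: 1 tree
a: 1 tree
a / a / a: 1 tree
a / a * a: 2 trees

a / a * a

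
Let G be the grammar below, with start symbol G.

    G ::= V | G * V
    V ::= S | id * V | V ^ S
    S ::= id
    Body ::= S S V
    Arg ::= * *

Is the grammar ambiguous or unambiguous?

Witness: id * id

Derivation 1: G ⇒ V ⇒ id * V ⇒ id * S ⇒ id * id
Derivation 2: G ⇒ G * V ⇒ V * V ⇒ S * V ⇒ id * V ⇒ id * S ⇒ id * id

Two distinct leftmost derivations for the same string.

Ambiguous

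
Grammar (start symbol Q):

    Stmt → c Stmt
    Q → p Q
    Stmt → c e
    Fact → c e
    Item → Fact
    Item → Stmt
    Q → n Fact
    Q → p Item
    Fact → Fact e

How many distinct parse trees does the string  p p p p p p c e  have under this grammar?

Parse trees for p p p p p p c e:
  [Q p [Q p [Q p [Q p [Q p [Q p [Item [Fact c e]]]]]]]]
  [Q p [Q p [Q p [Q p [Q p [Q p [Item [Stmt c e]]]]]]]]

2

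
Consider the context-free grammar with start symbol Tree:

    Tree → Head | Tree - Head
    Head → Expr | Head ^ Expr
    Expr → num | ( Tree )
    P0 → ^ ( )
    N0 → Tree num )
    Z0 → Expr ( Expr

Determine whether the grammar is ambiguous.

(P0, N0, Z0 are unreachable from Tree, so their rules don't affect L(Tree).) The grammar is stratified — Tree handles '-' (left-recursive), Head handles '^', Expr atoms. Each operator has a fixed associativity and precedence level, so every string has one parse.

Unambiguous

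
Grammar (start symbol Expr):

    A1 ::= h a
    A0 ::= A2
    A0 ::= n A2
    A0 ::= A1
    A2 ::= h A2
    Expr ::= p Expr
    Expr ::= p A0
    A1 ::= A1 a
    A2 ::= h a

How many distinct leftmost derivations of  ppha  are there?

2

Parse trees for ppha:
  [Expr p [Expr p [A0 [A2 h a]]]]
  [Expr p [Expr p [A0 [A1 h a]]]]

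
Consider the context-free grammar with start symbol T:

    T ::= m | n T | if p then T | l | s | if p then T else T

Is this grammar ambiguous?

Witness: if p then if p then l else l

Derivation 1: T ⇒ if p then T ⇒ if p then if p then T else T ⇒ if p then if p then l else T ⇒ if p then if p then l else l
Derivation 2: T ⇒ if p then T else T ⇒ if p then if p then T else T ⇒ if p then if p then l else T ⇒ if p then if p then l else l

Two distinct leftmost derivations for the same string.

Ambiguous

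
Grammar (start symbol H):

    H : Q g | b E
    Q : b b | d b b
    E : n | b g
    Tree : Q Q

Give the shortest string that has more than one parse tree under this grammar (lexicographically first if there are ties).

b b g

length 2: no string has ≥2 trees
length 3: b b g has 2 parse trees

Two derivations of b b g:
  H ⇒ Q g ⇒ b b g
  H ⇒ b E ⇒ b b g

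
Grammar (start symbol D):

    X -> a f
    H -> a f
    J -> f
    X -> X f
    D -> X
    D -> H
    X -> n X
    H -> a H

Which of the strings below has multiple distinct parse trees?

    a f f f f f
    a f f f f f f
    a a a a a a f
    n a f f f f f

a f f f f f: 1 tree
a f f f f f f: 1 tree
a a a a a a f: 1 tree
n a f f f f f: 5 trees

n a f f f f f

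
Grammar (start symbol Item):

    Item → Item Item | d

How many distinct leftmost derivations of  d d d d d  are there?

Parse trees for d d d d d (showing first 6 of 14):
  [Item [Item d] [Item [Item d] [Item [Item d] [Item [Item d] [Item d]]]]]
  [Item [Item d] [Item [Item d] [Item [Item [Item d] [Item d]] [Item d]]]]
  [Item [Item d] [Item [Item [Item d] [Item d]] [Item [Item d] [Item d]]]]
  [Item [Item d] [Item [Item [Item d] [Item [Item d] [Item d]]] [Item d]]]
  [Item [Item d] [Item [Item [Item [Item d] [Item d]] [Item d]] [Item d]]]
  [Item [Item [Item d] [Item d]] [Item [Item d] [Item [Item d] [Item d]]]]

14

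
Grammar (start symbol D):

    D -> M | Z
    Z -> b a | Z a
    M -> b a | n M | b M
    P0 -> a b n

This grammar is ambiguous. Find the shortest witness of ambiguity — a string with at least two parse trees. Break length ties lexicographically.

b a

length 2: b a has 2 parse trees

Two derivations of b a:
  D ⇒ M ⇒ b a
  D ⇒ Z ⇒ b a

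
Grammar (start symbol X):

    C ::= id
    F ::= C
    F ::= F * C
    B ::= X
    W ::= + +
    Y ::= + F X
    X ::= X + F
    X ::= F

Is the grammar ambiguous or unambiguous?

Unambiguous

Only X, F, C are reachable from X; ignoring the rest: The grammar is stratified — X handles '+' (left-recursive), F handles '*', C atoms. Each operator has a fixed associativity and precedence level, so every string has one parse.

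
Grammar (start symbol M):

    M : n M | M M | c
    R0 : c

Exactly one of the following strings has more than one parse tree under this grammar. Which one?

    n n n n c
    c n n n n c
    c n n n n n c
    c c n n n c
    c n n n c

c c n n n c

n n n n c: 1 tree
c n n n n c: 1 tree
c n n n n n c: 1 tree
c c n n n c: 2 trees
c n n n c: 1 tree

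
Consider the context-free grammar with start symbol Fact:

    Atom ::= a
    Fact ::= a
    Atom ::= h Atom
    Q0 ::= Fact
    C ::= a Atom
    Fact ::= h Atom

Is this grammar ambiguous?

Unambiguous

Only Fact, Atom are reachable from Fact; ignoring the rest: Restricted to the reachable nonterminals, every rule has the form A → t or A → t B, and no two rules for the same A share a first terminal. The grammar encodes a DFA — one run per string.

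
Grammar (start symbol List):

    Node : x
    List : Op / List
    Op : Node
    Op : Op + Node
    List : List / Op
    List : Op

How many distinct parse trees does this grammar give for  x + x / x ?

2

Parse trees for x + x / x:
  [List [Op [Op [Node x]] + [Node x]] / [List [Op [Node x]]]]
  [List [List [Op [Op [Node x]] + [Node x]]] / [Op [Node x]]]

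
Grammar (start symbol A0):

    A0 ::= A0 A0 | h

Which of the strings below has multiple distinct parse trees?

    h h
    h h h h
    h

h h: 1 tree
h h h h: 5 trees
h: 1 tree

h h h h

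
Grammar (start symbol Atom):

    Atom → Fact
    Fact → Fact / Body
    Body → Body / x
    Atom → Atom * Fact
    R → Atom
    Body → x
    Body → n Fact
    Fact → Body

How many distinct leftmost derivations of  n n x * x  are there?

1

Parse trees for n n x * x:
  [Atom [Atom [Fact [Body n [Fact [Body n [Fact [Body x]]]]]]] * [Fact [Body x]]]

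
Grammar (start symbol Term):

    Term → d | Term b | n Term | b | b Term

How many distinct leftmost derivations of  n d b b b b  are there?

5

Parse trees for n d b b b b:
  [Term [Term [Term [Term [Term n [Term d]] b] b] b] b]
  [Term [Term [Term [Term n [Term [Term d] b]] b] b] b]
  [Term [Term [Term n [Term [Term [Term d] b] b]] b] b]
  [Term [Term n [Term [Term [Term [Term d] b] b] b]] b]
  [Term n [Term [Term [Term [Term [Term d] b] b] b] b]]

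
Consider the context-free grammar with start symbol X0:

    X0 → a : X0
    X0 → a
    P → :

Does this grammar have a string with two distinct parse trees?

Unambiguous

Only X0 is reachable from X0; ignoring the rest: The reachable grammar is A → atom sep A | atom. Each atom is followed by either the separator (recurse) or end-of-string (stop) — no choice point.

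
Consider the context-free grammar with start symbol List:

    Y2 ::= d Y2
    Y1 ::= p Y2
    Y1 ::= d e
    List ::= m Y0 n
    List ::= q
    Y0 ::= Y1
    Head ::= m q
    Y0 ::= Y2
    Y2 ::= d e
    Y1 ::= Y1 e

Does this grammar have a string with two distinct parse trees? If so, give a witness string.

Witness: m d e n

Derivation 1: List ⇒ m Y0 n ⇒ m Y1 n ⇒ m d e n
Derivation 2: List ⇒ m Y0 n ⇒ m Y2 n ⇒ m d e n

Two distinct leftmost derivations for the same string.

Ambiguous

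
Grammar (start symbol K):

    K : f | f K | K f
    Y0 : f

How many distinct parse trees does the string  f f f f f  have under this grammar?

16

Parse trees for f f f f f (showing first 6 of 16):
  [K f [K f [K f [K f [K f]]]]]
  [K f [K f [K f [K [K f] f]]]]
  [K f [K f [K [K f [K f]] f]]]
  [K f [K f [K [K [K f] f] f]]]
  [K f [K [K f [K f [K f]]] f]]
  [K f [K [K f [K [K f] f]] f]]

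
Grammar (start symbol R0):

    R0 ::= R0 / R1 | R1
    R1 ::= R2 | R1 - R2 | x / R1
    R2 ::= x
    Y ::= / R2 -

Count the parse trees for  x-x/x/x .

Parse trees for x-x/x/x:
  [R0 [R0 [R1 [R1 [R2 x]] - [R2 x]]] / [R1 x / [R1 [R2 x]]]]
  [R0 [R0 [R0 [R1 [R1 [R2 x]] - [R2 x]]] / [R1 [R2 x]]] / [R1 [R2 x]]]

2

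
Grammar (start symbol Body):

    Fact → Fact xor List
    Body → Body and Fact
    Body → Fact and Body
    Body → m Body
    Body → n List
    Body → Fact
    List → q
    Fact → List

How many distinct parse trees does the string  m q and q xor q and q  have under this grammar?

Parse trees for m q and q xor q and q:
  [Body [Body [Body m [Body [Fact [List q]]]] and [Fact [Fact [List q]] xor [List q]]] and [Fact [List q]]]
  [Body [Body m [Body [Body [Fact [List q]]] and [Fact [Fact [List q]] xor [List q]]]] and [Fact [List q]]]
  [Body [Body m [Body [Fact [List q]] and [Body [Fact [Fact [List q]] xor [List q]]]]] and [Fact [List q]]]
  [Body m [Body [Body [Body [Fact [List q]]] and [Fact [Fact [List q]] xor [List q]]] and [Fact [List q]]]]
  [Body m [Body [Body [Fact [List q]] and [Body [Fact [Fact [List q]] xor [List q]]]] and [Fact [List q]]]]
  [Body m [Body [Fact [List q]] and [Body [Body [Fact [Fact [List q]] xor [List q]]] and [Fact [List q]]]]]
  [Body m [Body [Fact [List q]] and [Body [Fact [Fact [List q]] xor [List q]] and [Body [Fact [List q]]]]]]

7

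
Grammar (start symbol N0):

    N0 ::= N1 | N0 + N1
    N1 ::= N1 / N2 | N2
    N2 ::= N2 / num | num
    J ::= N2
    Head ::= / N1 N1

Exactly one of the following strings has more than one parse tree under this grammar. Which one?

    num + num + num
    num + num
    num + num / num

num + num + num: 1 tree
num + num: 1 tree
num + num / num: 2 trees

num + num / num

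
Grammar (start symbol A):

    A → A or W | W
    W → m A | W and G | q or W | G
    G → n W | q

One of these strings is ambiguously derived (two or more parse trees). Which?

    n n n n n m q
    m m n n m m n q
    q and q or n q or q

n n n n n m q: 1 tree
m m n n m m n q: 1 tree
q and q or n q or q: 2 trees

q and q or n q or q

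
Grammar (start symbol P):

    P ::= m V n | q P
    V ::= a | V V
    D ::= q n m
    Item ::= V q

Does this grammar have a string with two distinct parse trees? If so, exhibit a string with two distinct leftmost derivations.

Ambiguous

Witness: m a a a n

Derivation 1: P ⇒ m V n ⇒ m V V n ⇒ m a V n ⇒ m a V V n ⇒ m a a V n ⇒ m a a a n
Derivation 2: P ⇒ m V n ⇒ m V V n ⇒ m V V V n ⇒ m a V V n ⇒ m a a V n ⇒ m a a a n

Two distinct leftmost derivations for the same string.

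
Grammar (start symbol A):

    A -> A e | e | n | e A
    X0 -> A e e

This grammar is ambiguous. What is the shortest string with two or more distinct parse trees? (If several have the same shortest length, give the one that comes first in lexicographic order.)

length 1: no string has ≥2 trees
length 2: e e has 2 parse trees

Two derivations of e e:
  A ⇒ A e ⇒ e e
  A ⇒ e A ⇒ e e

e e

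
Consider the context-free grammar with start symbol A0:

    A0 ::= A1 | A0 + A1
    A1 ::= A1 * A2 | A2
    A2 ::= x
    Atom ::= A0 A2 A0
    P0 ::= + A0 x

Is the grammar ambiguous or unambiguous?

Only A0, A1, A2 are reachable from A0; ignoring the rest: The grammar is stratified — A0 handles '+' (left-recursive), A1 handles '*', A2 atoms. Each operator has a fixed associativity and precedence level, so every string has one parse.

Unambiguous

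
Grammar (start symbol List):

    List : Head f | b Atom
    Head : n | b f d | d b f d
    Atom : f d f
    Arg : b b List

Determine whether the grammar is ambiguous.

Witness: b f d f

Derivation 1: List ⇒ Head f ⇒ b f d f
Derivation 2: List ⇒ b Atom ⇒ b f d f

Two distinct leftmost derivations for the same string.

Ambiguous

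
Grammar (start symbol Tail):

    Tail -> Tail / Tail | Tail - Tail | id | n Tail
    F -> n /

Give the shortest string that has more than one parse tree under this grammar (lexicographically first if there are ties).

length 1: no string has ≥2 trees
length 2: no string has ≥2 trees
length 3: no string has ≥2 trees
length 4: n id - id has 2 parse trees

Two derivations of n id - id:
  Tail ⇒ Tail - Tail ⇒ n Tail - Tail ⇒ n id - Tail ⇒ n id - id
  Tail ⇒ n Tail ⇒ n Tail - Tail ⇒ n id - Tail ⇒ n id - id

n id - id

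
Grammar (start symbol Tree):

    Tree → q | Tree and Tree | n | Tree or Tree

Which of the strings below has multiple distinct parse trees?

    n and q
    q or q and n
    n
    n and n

q or q and n

n and q: 1 tree
q or q and n: 2 trees
n: 1 tree
n and n: 1 tree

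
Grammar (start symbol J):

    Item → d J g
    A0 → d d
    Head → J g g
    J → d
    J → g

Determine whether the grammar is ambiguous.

Only J is reachable from J; ignoring the rest: The reachable rules are right-linear with at most one rule per (nonterminal, next-terminal) pair. Each input token forces the next rule, so parsing is deterministic.

Unambiguous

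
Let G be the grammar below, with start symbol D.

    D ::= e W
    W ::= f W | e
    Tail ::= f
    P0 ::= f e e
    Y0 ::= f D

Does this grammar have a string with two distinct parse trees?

Only D, W are reachable from D; ignoring the rest: The reachable rules are right-linear with at most one rule per (nonterminal, next-terminal) pair. Each input token forces the next rule, so parsing is deterministic.

Unambiguous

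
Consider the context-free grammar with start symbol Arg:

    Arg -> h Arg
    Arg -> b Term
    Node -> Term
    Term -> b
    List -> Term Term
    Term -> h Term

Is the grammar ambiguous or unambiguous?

Only Arg, Term are reachable from Arg; ignoring the rest: The reachable rules are right-linear with at most one rule per (nonterminal, next-terminal) pair. Each input token forces the next rule, so parsing is deterministic.

Unambiguous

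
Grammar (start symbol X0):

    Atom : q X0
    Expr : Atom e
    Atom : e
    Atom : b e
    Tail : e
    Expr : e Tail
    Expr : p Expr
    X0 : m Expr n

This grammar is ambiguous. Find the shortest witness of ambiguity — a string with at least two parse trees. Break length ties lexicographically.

length 4: m e e n has 2 parse trees

Two derivations of m e e n:
  X0 ⇒ m Expr n ⇒ m Atom e n ⇒ m e e n
  X0 ⇒ m Expr n ⇒ m e Tail n ⇒ m e e n

m e e n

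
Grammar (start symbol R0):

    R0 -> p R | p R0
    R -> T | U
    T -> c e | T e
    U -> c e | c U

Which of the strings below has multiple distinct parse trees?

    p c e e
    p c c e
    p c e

p c e e: 1 tree
p c c e: 1 tree
p c e: 2 trees

p c e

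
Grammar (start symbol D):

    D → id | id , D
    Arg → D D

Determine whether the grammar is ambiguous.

Only D is reachable from D; ignoring the rest: The reachable grammar is A → atom sep A | atom. Each atom is followed by either the separator (recurse) or end-of-string (stop) — no choice point.

Unambiguous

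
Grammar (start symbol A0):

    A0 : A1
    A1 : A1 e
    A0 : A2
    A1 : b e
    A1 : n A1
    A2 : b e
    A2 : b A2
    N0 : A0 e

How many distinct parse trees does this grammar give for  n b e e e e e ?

5

Parse trees for n b e e e e e:
  [A0 [A1 [A1 [A1 [A1 [A1 n [A1 b e]] e] e] e] e]]
  [A0 [A1 [A1 [A1 [A1 n [A1 [A1 b e] e]] e] e] e]]
  [A0 [A1 [A1 [A1 n [A1 [A1 [A1 b e] e] e]] e] e]]
  [A0 [A1 [A1 n [A1 [A1 [A1 [A1 b e] e] e] e]] e]]
  [A0 [A1 n [A1 [A1 [A1 [A1 [A1 b e] e] e] e] e]]]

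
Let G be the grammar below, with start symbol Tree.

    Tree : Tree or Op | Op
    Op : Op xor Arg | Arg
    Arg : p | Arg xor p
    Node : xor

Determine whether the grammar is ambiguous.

Ambiguous

Witness: p xor p

Derivation 1: Tree ⇒ Op ⇒ Op xor Arg ⇒ Arg xor Arg ⇒ p xor Arg ⇒ p xor p
Derivation 2: Tree ⇒ Op ⇒ Arg ⇒ Arg xor p ⇒ p xor p

Two distinct leftmost derivations for the same string.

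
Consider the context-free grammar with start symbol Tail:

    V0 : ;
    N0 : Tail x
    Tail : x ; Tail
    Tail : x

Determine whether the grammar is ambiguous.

Unambiguous

Only Tail is reachable from Tail; ignoring the rest: Right-recursive list with a separator: after each atom, whether the separator follows determines the rule. One parse per string.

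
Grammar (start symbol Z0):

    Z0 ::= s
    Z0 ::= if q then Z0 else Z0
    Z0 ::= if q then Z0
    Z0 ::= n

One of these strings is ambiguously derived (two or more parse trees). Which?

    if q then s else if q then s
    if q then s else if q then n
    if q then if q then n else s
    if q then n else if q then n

if q then s else if q then s: 1 tree
if q then s else if q then n: 1 tree
if q then if q then n else s: 2 trees
if q then n else if q then n: 1 tree

if q then if q then n else s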